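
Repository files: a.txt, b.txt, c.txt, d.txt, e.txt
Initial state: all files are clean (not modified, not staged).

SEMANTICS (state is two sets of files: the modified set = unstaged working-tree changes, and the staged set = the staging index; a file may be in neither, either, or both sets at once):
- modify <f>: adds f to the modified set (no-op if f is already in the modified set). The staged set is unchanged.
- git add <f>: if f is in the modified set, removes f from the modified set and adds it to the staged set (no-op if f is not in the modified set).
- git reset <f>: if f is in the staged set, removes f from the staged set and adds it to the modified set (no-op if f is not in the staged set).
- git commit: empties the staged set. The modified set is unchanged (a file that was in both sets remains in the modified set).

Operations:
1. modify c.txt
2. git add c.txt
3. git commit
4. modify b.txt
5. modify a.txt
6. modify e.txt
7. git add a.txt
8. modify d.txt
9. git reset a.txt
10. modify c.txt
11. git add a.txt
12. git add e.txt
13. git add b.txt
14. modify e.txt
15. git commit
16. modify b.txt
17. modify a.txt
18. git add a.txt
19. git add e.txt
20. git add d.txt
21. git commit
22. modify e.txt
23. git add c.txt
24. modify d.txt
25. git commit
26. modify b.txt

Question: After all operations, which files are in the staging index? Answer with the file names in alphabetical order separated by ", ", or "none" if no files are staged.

After op 1 (modify c.txt): modified={c.txt} staged={none}
After op 2 (git add c.txt): modified={none} staged={c.txt}
After op 3 (git commit): modified={none} staged={none}
After op 4 (modify b.txt): modified={b.txt} staged={none}
After op 5 (modify a.txt): modified={a.txt, b.txt} staged={none}
After op 6 (modify e.txt): modified={a.txt, b.txt, e.txt} staged={none}
After op 7 (git add a.txt): modified={b.txt, e.txt} staged={a.txt}
After op 8 (modify d.txt): modified={b.txt, d.txt, e.txt} staged={a.txt}
After op 9 (git reset a.txt): modified={a.txt, b.txt, d.txt, e.txt} staged={none}
After op 10 (modify c.txt): modified={a.txt, b.txt, c.txt, d.txt, e.txt} staged={none}
After op 11 (git add a.txt): modified={b.txt, c.txt, d.txt, e.txt} staged={a.txt}
After op 12 (git add e.txt): modified={b.txt, c.txt, d.txt} staged={a.txt, e.txt}
After op 13 (git add b.txt): modified={c.txt, d.txt} staged={a.txt, b.txt, e.txt}
After op 14 (modify e.txt): modified={c.txt, d.txt, e.txt} staged={a.txt, b.txt, e.txt}
After op 15 (git commit): modified={c.txt, d.txt, e.txt} staged={none}
After op 16 (modify b.txt): modified={b.txt, c.txt, d.txt, e.txt} staged={none}
After op 17 (modify a.txt): modified={a.txt, b.txt, c.txt, d.txt, e.txt} staged={none}
After op 18 (git add a.txt): modified={b.txt, c.txt, d.txt, e.txt} staged={a.txt}
After op 19 (git add e.txt): modified={b.txt, c.txt, d.txt} staged={a.txt, e.txt}
After op 20 (git add d.txt): modified={b.txt, c.txt} staged={a.txt, d.txt, e.txt}
After op 21 (git commit): modified={b.txt, c.txt} staged={none}
After op 22 (modify e.txt): modified={b.txt, c.txt, e.txt} staged={none}
After op 23 (git add c.txt): modified={b.txt, e.txt} staged={c.txt}
After op 24 (modify d.txt): modified={b.txt, d.txt, e.txt} staged={c.txt}
After op 25 (git commit): modified={b.txt, d.txt, e.txt} staged={none}
After op 26 (modify b.txt): modified={b.txt, d.txt, e.txt} staged={none}

Answer: none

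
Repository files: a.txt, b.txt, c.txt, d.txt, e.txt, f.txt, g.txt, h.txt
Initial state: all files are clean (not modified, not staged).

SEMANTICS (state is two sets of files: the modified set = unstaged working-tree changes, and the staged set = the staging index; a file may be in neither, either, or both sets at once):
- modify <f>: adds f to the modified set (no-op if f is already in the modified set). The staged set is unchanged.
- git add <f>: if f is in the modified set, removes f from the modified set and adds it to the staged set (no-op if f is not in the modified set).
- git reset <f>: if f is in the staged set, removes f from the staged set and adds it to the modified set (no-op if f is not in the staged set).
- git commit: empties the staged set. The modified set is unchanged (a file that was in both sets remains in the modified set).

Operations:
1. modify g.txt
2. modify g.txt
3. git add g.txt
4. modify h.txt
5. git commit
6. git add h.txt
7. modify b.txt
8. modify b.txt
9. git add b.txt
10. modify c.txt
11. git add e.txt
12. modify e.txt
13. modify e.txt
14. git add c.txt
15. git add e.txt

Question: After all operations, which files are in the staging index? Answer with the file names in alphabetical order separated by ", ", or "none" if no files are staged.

After op 1 (modify g.txt): modified={g.txt} staged={none}
After op 2 (modify g.txt): modified={g.txt} staged={none}
After op 3 (git add g.txt): modified={none} staged={g.txt}
After op 4 (modify h.txt): modified={h.txt} staged={g.txt}
After op 5 (git commit): modified={h.txt} staged={none}
After op 6 (git add h.txt): modified={none} staged={h.txt}
After op 7 (modify b.txt): modified={b.txt} staged={h.txt}
After op 8 (modify b.txt): modified={b.txt} staged={h.txt}
After op 9 (git add b.txt): modified={none} staged={b.txt, h.txt}
After op 10 (modify c.txt): modified={c.txt} staged={b.txt, h.txt}
After op 11 (git add e.txt): modified={c.txt} staged={b.txt, h.txt}
After op 12 (modify e.txt): modified={c.txt, e.txt} staged={b.txt, h.txt}
After op 13 (modify e.txt): modified={c.txt, e.txt} staged={b.txt, h.txt}
After op 14 (git add c.txt): modified={e.txt} staged={b.txt, c.txt, h.txt}
After op 15 (git add e.txt): modified={none} staged={b.txt, c.txt, e.txt, h.txt}

Answer: b.txt, c.txt, e.txt, h.txt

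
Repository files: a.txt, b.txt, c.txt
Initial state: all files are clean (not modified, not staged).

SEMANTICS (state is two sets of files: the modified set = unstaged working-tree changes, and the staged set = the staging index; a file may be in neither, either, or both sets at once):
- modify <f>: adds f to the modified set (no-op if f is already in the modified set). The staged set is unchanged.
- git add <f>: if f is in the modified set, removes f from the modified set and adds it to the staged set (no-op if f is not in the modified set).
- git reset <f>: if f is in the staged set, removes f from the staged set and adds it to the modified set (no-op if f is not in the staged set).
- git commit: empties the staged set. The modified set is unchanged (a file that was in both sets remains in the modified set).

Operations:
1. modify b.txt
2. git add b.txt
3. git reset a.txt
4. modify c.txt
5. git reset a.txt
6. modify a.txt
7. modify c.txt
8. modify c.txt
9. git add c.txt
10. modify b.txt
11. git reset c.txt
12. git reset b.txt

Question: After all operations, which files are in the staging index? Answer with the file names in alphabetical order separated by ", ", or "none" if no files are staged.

Answer: none

Derivation:
After op 1 (modify b.txt): modified={b.txt} staged={none}
After op 2 (git add b.txt): modified={none} staged={b.txt}
After op 3 (git reset a.txt): modified={none} staged={b.txt}
After op 4 (modify c.txt): modified={c.txt} staged={b.txt}
After op 5 (git reset a.txt): modified={c.txt} staged={b.txt}
After op 6 (modify a.txt): modified={a.txt, c.txt} staged={b.txt}
After op 7 (modify c.txt): modified={a.txt, c.txt} staged={b.txt}
After op 8 (modify c.txt): modified={a.txt, c.txt} staged={b.txt}
After op 9 (git add c.txt): modified={a.txt} staged={b.txt, c.txt}
After op 10 (modify b.txt): modified={a.txt, b.txt} staged={b.txt, c.txt}
After op 11 (git reset c.txt): modified={a.txt, b.txt, c.txt} staged={b.txt}
After op 12 (git reset b.txt): modified={a.txt, b.txt, c.txt} staged={none}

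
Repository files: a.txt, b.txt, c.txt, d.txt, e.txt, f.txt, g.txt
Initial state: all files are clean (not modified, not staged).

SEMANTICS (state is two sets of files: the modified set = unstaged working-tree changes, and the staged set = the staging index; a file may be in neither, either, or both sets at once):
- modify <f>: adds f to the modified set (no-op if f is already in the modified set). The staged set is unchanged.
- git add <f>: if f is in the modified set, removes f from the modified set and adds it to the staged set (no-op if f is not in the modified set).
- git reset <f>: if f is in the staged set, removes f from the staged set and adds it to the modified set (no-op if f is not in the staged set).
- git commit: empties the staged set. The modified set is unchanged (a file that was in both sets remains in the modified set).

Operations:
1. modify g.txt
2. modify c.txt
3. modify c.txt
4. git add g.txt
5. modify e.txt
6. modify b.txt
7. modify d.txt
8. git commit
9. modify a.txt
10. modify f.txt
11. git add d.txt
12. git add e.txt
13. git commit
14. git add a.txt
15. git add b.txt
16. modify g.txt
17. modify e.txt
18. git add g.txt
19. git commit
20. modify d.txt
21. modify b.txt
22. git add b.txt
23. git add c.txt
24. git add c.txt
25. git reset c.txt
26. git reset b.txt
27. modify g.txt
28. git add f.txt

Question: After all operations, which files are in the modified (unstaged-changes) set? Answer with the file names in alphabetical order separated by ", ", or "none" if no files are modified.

After op 1 (modify g.txt): modified={g.txt} staged={none}
After op 2 (modify c.txt): modified={c.txt, g.txt} staged={none}
After op 3 (modify c.txt): modified={c.txt, g.txt} staged={none}
After op 4 (git add g.txt): modified={c.txt} staged={g.txt}
After op 5 (modify e.txt): modified={c.txt, e.txt} staged={g.txt}
After op 6 (modify b.txt): modified={b.txt, c.txt, e.txt} staged={g.txt}
After op 7 (modify d.txt): modified={b.txt, c.txt, d.txt, e.txt} staged={g.txt}
After op 8 (git commit): modified={b.txt, c.txt, d.txt, e.txt} staged={none}
After op 9 (modify a.txt): modified={a.txt, b.txt, c.txt, d.txt, e.txt} staged={none}
After op 10 (modify f.txt): modified={a.txt, b.txt, c.txt, d.txt, e.txt, f.txt} staged={none}
After op 11 (git add d.txt): modified={a.txt, b.txt, c.txt, e.txt, f.txt} staged={d.txt}
After op 12 (git add e.txt): modified={a.txt, b.txt, c.txt, f.txt} staged={d.txt, e.txt}
After op 13 (git commit): modified={a.txt, b.txt, c.txt, f.txt} staged={none}
After op 14 (git add a.txt): modified={b.txt, c.txt, f.txt} staged={a.txt}
After op 15 (git add b.txt): modified={c.txt, f.txt} staged={a.txt, b.txt}
After op 16 (modify g.txt): modified={c.txt, f.txt, g.txt} staged={a.txt, b.txt}
After op 17 (modify e.txt): modified={c.txt, e.txt, f.txt, g.txt} staged={a.txt, b.txt}
After op 18 (git add g.txt): modified={c.txt, e.txt, f.txt} staged={a.txt, b.txt, g.txt}
After op 19 (git commit): modified={c.txt, e.txt, f.txt} staged={none}
After op 20 (modify d.txt): modified={c.txt, d.txt, e.txt, f.txt} staged={none}
After op 21 (modify b.txt): modified={b.txt, c.txt, d.txt, e.txt, f.txt} staged={none}
After op 22 (git add b.txt): modified={c.txt, d.txt, e.txt, f.txt} staged={b.txt}
After op 23 (git add c.txt): modified={d.txt, e.txt, f.txt} staged={b.txt, c.txt}
After op 24 (git add c.txt): modified={d.txt, e.txt, f.txt} staged={b.txt, c.txt}
After op 25 (git reset c.txt): modified={c.txt, d.txt, e.txt, f.txt} staged={b.txt}
After op 26 (git reset b.txt): modified={b.txt, c.txt, d.txt, e.txt, f.txt} staged={none}
After op 27 (modify g.txt): modified={b.txt, c.txt, d.txt, e.txt, f.txt, g.txt} staged={none}
After op 28 (git add f.txt): modified={b.txt, c.txt, d.txt, e.txt, g.txt} staged={f.txt}

Answer: b.txt, c.txt, d.txt, e.txt, g.txt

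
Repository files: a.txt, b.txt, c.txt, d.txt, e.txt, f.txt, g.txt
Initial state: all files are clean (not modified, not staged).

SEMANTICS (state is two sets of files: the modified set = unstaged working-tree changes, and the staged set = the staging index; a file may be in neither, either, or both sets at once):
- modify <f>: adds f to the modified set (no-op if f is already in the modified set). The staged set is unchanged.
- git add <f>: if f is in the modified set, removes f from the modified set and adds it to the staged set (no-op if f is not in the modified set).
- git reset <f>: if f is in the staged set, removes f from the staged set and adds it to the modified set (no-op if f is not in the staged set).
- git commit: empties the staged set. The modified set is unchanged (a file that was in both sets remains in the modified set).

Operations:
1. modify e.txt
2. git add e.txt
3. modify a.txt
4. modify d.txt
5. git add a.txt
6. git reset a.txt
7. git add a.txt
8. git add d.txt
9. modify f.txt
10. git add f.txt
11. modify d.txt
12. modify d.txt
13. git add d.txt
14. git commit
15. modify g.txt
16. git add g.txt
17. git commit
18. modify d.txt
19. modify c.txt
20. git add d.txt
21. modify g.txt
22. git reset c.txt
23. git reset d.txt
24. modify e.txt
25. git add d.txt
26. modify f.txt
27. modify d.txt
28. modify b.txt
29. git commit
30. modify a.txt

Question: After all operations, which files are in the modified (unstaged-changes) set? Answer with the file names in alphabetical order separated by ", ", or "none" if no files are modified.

Answer: a.txt, b.txt, c.txt, d.txt, e.txt, f.txt, g.txt

Derivation:
After op 1 (modify e.txt): modified={e.txt} staged={none}
After op 2 (git add e.txt): modified={none} staged={e.txt}
After op 3 (modify a.txt): modified={a.txt} staged={e.txt}
After op 4 (modify d.txt): modified={a.txt, d.txt} staged={e.txt}
After op 5 (git add a.txt): modified={d.txt} staged={a.txt, e.txt}
After op 6 (git reset a.txt): modified={a.txt, d.txt} staged={e.txt}
After op 7 (git add a.txt): modified={d.txt} staged={a.txt, e.txt}
After op 8 (git add d.txt): modified={none} staged={a.txt, d.txt, e.txt}
After op 9 (modify f.txt): modified={f.txt} staged={a.txt, d.txt, e.txt}
After op 10 (git add f.txt): modified={none} staged={a.txt, d.txt, e.txt, f.txt}
After op 11 (modify d.txt): modified={d.txt} staged={a.txt, d.txt, e.txt, f.txt}
After op 12 (modify d.txt): modified={d.txt} staged={a.txt, d.txt, e.txt, f.txt}
After op 13 (git add d.txt): modified={none} staged={a.txt, d.txt, e.txt, f.txt}
After op 14 (git commit): modified={none} staged={none}
After op 15 (modify g.txt): modified={g.txt} staged={none}
After op 16 (git add g.txt): modified={none} staged={g.txt}
After op 17 (git commit): modified={none} staged={none}
After op 18 (modify d.txt): modified={d.txt} staged={none}
After op 19 (modify c.txt): modified={c.txt, d.txt} staged={none}
After op 20 (git add d.txt): modified={c.txt} staged={d.txt}
After op 21 (modify g.txt): modified={c.txt, g.txt} staged={d.txt}
After op 22 (git reset c.txt): modified={c.txt, g.txt} staged={d.txt}
After op 23 (git reset d.txt): modified={c.txt, d.txt, g.txt} staged={none}
After op 24 (modify e.txt): modified={c.txt, d.txt, e.txt, g.txt} staged={none}
After op 25 (git add d.txt): modified={c.txt, e.txt, g.txt} staged={d.txt}
After op 26 (modify f.txt): modified={c.txt, e.txt, f.txt, g.txt} staged={d.txt}
After op 27 (modify d.txt): modified={c.txt, d.txt, e.txt, f.txt, g.txt} staged={d.txt}
After op 28 (modify b.txt): modified={b.txt, c.txt, d.txt, e.txt, f.txt, g.txt} staged={d.txt}
After op 29 (git commit): modified={b.txt, c.txt, d.txt, e.txt, f.txt, g.txt} staged={none}
After op 30 (modify a.txt): modified={a.txt, b.txt, c.txt, d.txt, e.txt, f.txt, g.txt} staged={none}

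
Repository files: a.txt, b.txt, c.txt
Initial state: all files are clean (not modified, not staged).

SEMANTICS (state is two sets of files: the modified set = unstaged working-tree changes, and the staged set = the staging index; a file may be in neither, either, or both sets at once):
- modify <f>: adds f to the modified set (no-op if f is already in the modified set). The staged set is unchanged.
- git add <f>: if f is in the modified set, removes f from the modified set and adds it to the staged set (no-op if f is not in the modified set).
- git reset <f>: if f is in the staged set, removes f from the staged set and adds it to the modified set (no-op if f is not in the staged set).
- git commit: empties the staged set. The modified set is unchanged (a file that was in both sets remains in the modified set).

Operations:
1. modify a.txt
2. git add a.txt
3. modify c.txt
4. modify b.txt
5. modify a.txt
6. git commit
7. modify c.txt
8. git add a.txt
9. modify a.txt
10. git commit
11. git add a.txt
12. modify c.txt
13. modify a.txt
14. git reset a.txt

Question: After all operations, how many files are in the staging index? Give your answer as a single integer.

Answer: 0

Derivation:
After op 1 (modify a.txt): modified={a.txt} staged={none}
After op 2 (git add a.txt): modified={none} staged={a.txt}
After op 3 (modify c.txt): modified={c.txt} staged={a.txt}
After op 4 (modify b.txt): modified={b.txt, c.txt} staged={a.txt}
After op 5 (modify a.txt): modified={a.txt, b.txt, c.txt} staged={a.txt}
After op 6 (git commit): modified={a.txt, b.txt, c.txt} staged={none}
After op 7 (modify c.txt): modified={a.txt, b.txt, c.txt} staged={none}
After op 8 (git add a.txt): modified={b.txt, c.txt} staged={a.txt}
After op 9 (modify a.txt): modified={a.txt, b.txt, c.txt} staged={a.txt}
After op 10 (git commit): modified={a.txt, b.txt, c.txt} staged={none}
After op 11 (git add a.txt): modified={b.txt, c.txt} staged={a.txt}
After op 12 (modify c.txt): modified={b.txt, c.txt} staged={a.txt}
After op 13 (modify a.txt): modified={a.txt, b.txt, c.txt} staged={a.txt}
After op 14 (git reset a.txt): modified={a.txt, b.txt, c.txt} staged={none}
Final staged set: {none} -> count=0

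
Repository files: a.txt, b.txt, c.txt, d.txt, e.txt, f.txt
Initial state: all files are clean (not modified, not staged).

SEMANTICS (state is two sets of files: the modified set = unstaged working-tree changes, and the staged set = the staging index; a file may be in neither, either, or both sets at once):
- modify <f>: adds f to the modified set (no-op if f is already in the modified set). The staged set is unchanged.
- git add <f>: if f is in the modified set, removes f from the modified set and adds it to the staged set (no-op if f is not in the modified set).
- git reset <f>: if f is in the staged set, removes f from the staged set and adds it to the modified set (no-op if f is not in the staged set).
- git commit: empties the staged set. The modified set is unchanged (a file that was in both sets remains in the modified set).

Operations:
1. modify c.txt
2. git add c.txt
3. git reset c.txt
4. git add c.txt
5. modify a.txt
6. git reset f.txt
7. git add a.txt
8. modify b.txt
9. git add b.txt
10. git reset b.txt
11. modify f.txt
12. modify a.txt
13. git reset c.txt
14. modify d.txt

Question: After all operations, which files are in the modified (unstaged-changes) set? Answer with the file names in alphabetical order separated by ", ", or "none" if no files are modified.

Answer: a.txt, b.txt, c.txt, d.txt, f.txt

Derivation:
After op 1 (modify c.txt): modified={c.txt} staged={none}
After op 2 (git add c.txt): modified={none} staged={c.txt}
After op 3 (git reset c.txt): modified={c.txt} staged={none}
After op 4 (git add c.txt): modified={none} staged={c.txt}
After op 5 (modify a.txt): modified={a.txt} staged={c.txt}
After op 6 (git reset f.txt): modified={a.txt} staged={c.txt}
After op 7 (git add a.txt): modified={none} staged={a.txt, c.txt}
After op 8 (modify b.txt): modified={b.txt} staged={a.txt, c.txt}
After op 9 (git add b.txt): modified={none} staged={a.txt, b.txt, c.txt}
After op 10 (git reset b.txt): modified={b.txt} staged={a.txt, c.txt}
After op 11 (modify f.txt): modified={b.txt, f.txt} staged={a.txt, c.txt}
After op 12 (modify a.txt): modified={a.txt, b.txt, f.txt} staged={a.txt, c.txt}
After op 13 (git reset c.txt): modified={a.txt, b.txt, c.txt, f.txt} staged={a.txt}
After op 14 (modify d.txt): modified={a.txt, b.txt, c.txt, d.txt, f.txt} staged={a.txt}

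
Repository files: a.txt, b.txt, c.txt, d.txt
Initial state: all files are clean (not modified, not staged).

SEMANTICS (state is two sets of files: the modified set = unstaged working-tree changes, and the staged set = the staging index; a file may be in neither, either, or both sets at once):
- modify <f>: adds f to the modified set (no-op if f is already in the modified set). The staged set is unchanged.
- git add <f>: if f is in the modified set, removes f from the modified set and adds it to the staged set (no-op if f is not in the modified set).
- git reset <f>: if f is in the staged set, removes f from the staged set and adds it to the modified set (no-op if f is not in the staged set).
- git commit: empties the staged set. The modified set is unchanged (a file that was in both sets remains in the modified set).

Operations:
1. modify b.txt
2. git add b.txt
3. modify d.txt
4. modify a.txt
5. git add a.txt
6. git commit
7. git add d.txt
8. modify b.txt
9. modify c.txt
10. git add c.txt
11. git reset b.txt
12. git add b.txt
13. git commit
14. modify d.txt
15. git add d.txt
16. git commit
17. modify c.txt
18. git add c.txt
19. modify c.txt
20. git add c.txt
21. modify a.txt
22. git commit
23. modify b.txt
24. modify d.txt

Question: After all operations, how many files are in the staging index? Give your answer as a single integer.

After op 1 (modify b.txt): modified={b.txt} staged={none}
After op 2 (git add b.txt): modified={none} staged={b.txt}
After op 3 (modify d.txt): modified={d.txt} staged={b.txt}
After op 4 (modify a.txt): modified={a.txt, d.txt} staged={b.txt}
After op 5 (git add a.txt): modified={d.txt} staged={a.txt, b.txt}
After op 6 (git commit): modified={d.txt} staged={none}
After op 7 (git add d.txt): modified={none} staged={d.txt}
After op 8 (modify b.txt): modified={b.txt} staged={d.txt}
After op 9 (modify c.txt): modified={b.txt, c.txt} staged={d.txt}
After op 10 (git add c.txt): modified={b.txt} staged={c.txt, d.txt}
After op 11 (git reset b.txt): modified={b.txt} staged={c.txt, d.txt}
After op 12 (git add b.txt): modified={none} staged={b.txt, c.txt, d.txt}
After op 13 (git commit): modified={none} staged={none}
After op 14 (modify d.txt): modified={d.txt} staged={none}
After op 15 (git add d.txt): modified={none} staged={d.txt}
After op 16 (git commit): modified={none} staged={none}
After op 17 (modify c.txt): modified={c.txt} staged={none}
After op 18 (git add c.txt): modified={none} staged={c.txt}
After op 19 (modify c.txt): modified={c.txt} staged={c.txt}
After op 20 (git add c.txt): modified={none} staged={c.txt}
After op 21 (modify a.txt): modified={a.txt} staged={c.txt}
After op 22 (git commit): modified={a.txt} staged={none}
After op 23 (modify b.txt): modified={a.txt, b.txt} staged={none}
After op 24 (modify d.txt): modified={a.txt, b.txt, d.txt} staged={none}
Final staged set: {none} -> count=0

Answer: 0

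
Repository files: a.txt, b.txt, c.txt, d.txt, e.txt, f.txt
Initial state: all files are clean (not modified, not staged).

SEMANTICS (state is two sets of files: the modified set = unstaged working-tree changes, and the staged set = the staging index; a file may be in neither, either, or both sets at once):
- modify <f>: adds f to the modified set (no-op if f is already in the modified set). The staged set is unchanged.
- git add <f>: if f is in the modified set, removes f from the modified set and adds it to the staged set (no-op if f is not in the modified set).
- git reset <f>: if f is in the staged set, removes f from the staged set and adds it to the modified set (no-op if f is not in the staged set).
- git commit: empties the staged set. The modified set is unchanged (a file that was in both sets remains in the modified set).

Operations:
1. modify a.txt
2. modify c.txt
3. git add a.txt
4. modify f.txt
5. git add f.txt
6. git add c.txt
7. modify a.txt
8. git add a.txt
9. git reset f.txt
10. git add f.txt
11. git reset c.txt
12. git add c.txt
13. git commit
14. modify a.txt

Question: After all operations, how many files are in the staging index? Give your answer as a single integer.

Answer: 0

Derivation:
After op 1 (modify a.txt): modified={a.txt} staged={none}
After op 2 (modify c.txt): modified={a.txt, c.txt} staged={none}
After op 3 (git add a.txt): modified={c.txt} staged={a.txt}
After op 4 (modify f.txt): modified={c.txt, f.txt} staged={a.txt}
After op 5 (git add f.txt): modified={c.txt} staged={a.txt, f.txt}
After op 6 (git add c.txt): modified={none} staged={a.txt, c.txt, f.txt}
After op 7 (modify a.txt): modified={a.txt} staged={a.txt, c.txt, f.txt}
After op 8 (git add a.txt): modified={none} staged={a.txt, c.txt, f.txt}
After op 9 (git reset f.txt): modified={f.txt} staged={a.txt, c.txt}
After op 10 (git add f.txt): modified={none} staged={a.txt, c.txt, f.txt}
After op 11 (git reset c.txt): modified={c.txt} staged={a.txt, f.txt}
After op 12 (git add c.txt): modified={none} staged={a.txt, c.txt, f.txt}
After op 13 (git commit): modified={none} staged={none}
After op 14 (modify a.txt): modified={a.txt} staged={none}
Final staged set: {none} -> count=0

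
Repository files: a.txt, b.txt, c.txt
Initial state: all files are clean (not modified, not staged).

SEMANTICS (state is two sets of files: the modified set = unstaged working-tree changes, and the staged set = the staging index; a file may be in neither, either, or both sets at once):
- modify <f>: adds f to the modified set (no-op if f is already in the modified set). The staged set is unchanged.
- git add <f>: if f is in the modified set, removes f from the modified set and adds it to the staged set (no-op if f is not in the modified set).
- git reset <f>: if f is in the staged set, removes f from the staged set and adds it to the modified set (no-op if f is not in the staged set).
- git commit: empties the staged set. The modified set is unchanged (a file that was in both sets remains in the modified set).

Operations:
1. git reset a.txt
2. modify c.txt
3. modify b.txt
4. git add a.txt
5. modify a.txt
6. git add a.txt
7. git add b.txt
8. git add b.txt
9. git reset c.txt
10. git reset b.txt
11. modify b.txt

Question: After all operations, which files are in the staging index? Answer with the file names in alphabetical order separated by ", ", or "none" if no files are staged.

Answer: a.txt

Derivation:
After op 1 (git reset a.txt): modified={none} staged={none}
After op 2 (modify c.txt): modified={c.txt} staged={none}
After op 3 (modify b.txt): modified={b.txt, c.txt} staged={none}
After op 4 (git add a.txt): modified={b.txt, c.txt} staged={none}
After op 5 (modify a.txt): modified={a.txt, b.txt, c.txt} staged={none}
After op 6 (git add a.txt): modified={b.txt, c.txt} staged={a.txt}
After op 7 (git add b.txt): modified={c.txt} staged={a.txt, b.txt}
After op 8 (git add b.txt): modified={c.txt} staged={a.txt, b.txt}
After op 9 (git reset c.txt): modified={c.txt} staged={a.txt, b.txt}
After op 10 (git reset b.txt): modified={b.txt, c.txt} staged={a.txt}
After op 11 (modify b.txt): modified={b.txt, c.txt} staged={a.txt}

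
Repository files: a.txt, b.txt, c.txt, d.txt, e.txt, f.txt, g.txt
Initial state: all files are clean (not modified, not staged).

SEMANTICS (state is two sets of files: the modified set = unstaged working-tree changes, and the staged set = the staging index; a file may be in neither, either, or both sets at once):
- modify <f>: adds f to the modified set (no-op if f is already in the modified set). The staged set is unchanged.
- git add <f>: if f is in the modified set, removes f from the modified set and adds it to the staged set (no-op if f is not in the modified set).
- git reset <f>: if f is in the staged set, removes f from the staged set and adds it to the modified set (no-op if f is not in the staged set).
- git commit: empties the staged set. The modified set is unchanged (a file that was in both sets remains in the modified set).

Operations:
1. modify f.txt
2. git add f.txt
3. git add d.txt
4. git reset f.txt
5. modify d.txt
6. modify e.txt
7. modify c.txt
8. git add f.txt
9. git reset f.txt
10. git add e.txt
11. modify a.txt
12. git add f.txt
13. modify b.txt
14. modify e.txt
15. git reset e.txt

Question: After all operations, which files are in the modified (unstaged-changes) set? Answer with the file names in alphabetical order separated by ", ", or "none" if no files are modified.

After op 1 (modify f.txt): modified={f.txt} staged={none}
After op 2 (git add f.txt): modified={none} staged={f.txt}
After op 3 (git add d.txt): modified={none} staged={f.txt}
After op 4 (git reset f.txt): modified={f.txt} staged={none}
After op 5 (modify d.txt): modified={d.txt, f.txt} staged={none}
After op 6 (modify e.txt): modified={d.txt, e.txt, f.txt} staged={none}
After op 7 (modify c.txt): modified={c.txt, d.txt, e.txt, f.txt} staged={none}
After op 8 (git add f.txt): modified={c.txt, d.txt, e.txt} staged={f.txt}
After op 9 (git reset f.txt): modified={c.txt, d.txt, e.txt, f.txt} staged={none}
After op 10 (git add e.txt): modified={c.txt, d.txt, f.txt} staged={e.txt}
After op 11 (modify a.txt): modified={a.txt, c.txt, d.txt, f.txt} staged={e.txt}
After op 12 (git add f.txt): modified={a.txt, c.txt, d.txt} staged={e.txt, f.txt}
After op 13 (modify b.txt): modified={a.txt, b.txt, c.txt, d.txt} staged={e.txt, f.txt}
After op 14 (modify e.txt): modified={a.txt, b.txt, c.txt, d.txt, e.txt} staged={e.txt, f.txt}
After op 15 (git reset e.txt): modified={a.txt, b.txt, c.txt, d.txt, e.txt} staged={f.txt}

Answer: a.txt, b.txt, c.txt, d.txt, e.txt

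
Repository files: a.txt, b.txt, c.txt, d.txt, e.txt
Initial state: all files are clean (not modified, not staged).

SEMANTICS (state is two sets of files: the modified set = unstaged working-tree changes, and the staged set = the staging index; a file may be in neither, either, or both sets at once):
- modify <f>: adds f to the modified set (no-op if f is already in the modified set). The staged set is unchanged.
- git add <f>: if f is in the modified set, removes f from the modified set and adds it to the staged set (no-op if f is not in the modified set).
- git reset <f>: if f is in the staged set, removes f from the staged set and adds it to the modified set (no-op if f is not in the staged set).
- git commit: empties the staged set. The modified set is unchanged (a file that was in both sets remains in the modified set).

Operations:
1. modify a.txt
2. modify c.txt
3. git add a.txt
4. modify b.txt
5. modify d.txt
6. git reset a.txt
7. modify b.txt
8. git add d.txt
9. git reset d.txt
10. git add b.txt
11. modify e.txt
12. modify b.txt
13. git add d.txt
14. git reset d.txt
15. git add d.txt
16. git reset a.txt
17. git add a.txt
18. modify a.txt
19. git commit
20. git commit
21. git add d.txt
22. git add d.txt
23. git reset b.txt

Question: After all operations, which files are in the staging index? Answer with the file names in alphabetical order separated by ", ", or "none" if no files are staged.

Answer: none

Derivation:
After op 1 (modify a.txt): modified={a.txt} staged={none}
After op 2 (modify c.txt): modified={a.txt, c.txt} staged={none}
After op 3 (git add a.txt): modified={c.txt} staged={a.txt}
After op 4 (modify b.txt): modified={b.txt, c.txt} staged={a.txt}
After op 5 (modify d.txt): modified={b.txt, c.txt, d.txt} staged={a.txt}
After op 6 (git reset a.txt): modified={a.txt, b.txt, c.txt, d.txt} staged={none}
After op 7 (modify b.txt): modified={a.txt, b.txt, c.txt, d.txt} staged={none}
After op 8 (git add d.txt): modified={a.txt, b.txt, c.txt} staged={d.txt}
After op 9 (git reset d.txt): modified={a.txt, b.txt, c.txt, d.txt} staged={none}
After op 10 (git add b.txt): modified={a.txt, c.txt, d.txt} staged={b.txt}
After op 11 (modify e.txt): modified={a.txt, c.txt, d.txt, e.txt} staged={b.txt}
After op 12 (modify b.txt): modified={a.txt, b.txt, c.txt, d.txt, e.txt} staged={b.txt}
After op 13 (git add d.txt): modified={a.txt, b.txt, c.txt, e.txt} staged={b.txt, d.txt}
After op 14 (git reset d.txt): modified={a.txt, b.txt, c.txt, d.txt, e.txt} staged={b.txt}
After op 15 (git add d.txt): modified={a.txt, b.txt, c.txt, e.txt} staged={b.txt, d.txt}
After op 16 (git reset a.txt): modified={a.txt, b.txt, c.txt, e.txt} staged={b.txt, d.txt}
After op 17 (git add a.txt): modified={b.txt, c.txt, e.txt} staged={a.txt, b.txt, d.txt}
After op 18 (modify a.txt): modified={a.txt, b.txt, c.txt, e.txt} staged={a.txt, b.txt, d.txt}
After op 19 (git commit): modified={a.txt, b.txt, c.txt, e.txt} staged={none}
After op 20 (git commit): modified={a.txt, b.txt, c.txt, e.txt} staged={none}
After op 21 (git add d.txt): modified={a.txt, b.txt, c.txt, e.txt} staged={none}
After op 22 (git add d.txt): modified={a.txt, b.txt, c.txt, e.txt} staged={none}
After op 23 (git reset b.txt): modified={a.txt, b.txt, c.txt, e.txt} staged={none}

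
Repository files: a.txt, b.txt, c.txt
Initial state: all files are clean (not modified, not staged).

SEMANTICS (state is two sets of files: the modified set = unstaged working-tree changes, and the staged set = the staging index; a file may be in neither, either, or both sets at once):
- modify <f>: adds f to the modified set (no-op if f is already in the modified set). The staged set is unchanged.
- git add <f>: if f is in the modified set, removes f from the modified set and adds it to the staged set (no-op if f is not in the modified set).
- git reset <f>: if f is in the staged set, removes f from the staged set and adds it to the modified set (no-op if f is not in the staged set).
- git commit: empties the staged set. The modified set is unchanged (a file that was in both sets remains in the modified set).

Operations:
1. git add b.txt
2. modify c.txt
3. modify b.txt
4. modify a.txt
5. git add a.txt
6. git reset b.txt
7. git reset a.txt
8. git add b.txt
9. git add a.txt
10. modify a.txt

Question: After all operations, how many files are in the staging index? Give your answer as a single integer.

After op 1 (git add b.txt): modified={none} staged={none}
After op 2 (modify c.txt): modified={c.txt} staged={none}
After op 3 (modify b.txt): modified={b.txt, c.txt} staged={none}
After op 4 (modify a.txt): modified={a.txt, b.txt, c.txt} staged={none}
After op 5 (git add a.txt): modified={b.txt, c.txt} staged={a.txt}
After op 6 (git reset b.txt): modified={b.txt, c.txt} staged={a.txt}
After op 7 (git reset a.txt): modified={a.txt, b.txt, c.txt} staged={none}
After op 8 (git add b.txt): modified={a.txt, c.txt} staged={b.txt}
After op 9 (git add a.txt): modified={c.txt} staged={a.txt, b.txt}
After op 10 (modify a.txt): modified={a.txt, c.txt} staged={a.txt, b.txt}
Final staged set: {a.txt, b.txt} -> count=2

Answer: 2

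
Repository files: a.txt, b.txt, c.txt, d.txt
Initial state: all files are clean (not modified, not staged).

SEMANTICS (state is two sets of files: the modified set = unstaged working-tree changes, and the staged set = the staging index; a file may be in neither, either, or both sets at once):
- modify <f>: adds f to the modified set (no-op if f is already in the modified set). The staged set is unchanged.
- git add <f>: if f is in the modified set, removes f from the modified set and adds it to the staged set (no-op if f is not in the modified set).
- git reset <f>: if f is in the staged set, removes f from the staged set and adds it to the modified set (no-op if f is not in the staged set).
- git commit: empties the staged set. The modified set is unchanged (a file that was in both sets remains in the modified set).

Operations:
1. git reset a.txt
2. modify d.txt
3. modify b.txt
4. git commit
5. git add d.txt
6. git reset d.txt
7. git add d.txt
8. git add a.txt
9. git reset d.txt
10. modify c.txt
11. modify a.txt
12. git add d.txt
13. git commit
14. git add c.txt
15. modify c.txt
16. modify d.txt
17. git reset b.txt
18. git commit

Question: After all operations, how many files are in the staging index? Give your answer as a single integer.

After op 1 (git reset a.txt): modified={none} staged={none}
After op 2 (modify d.txt): modified={d.txt} staged={none}
After op 3 (modify b.txt): modified={b.txt, d.txt} staged={none}
After op 4 (git commit): modified={b.txt, d.txt} staged={none}
After op 5 (git add d.txt): modified={b.txt} staged={d.txt}
After op 6 (git reset d.txt): modified={b.txt, d.txt} staged={none}
After op 7 (git add d.txt): modified={b.txt} staged={d.txt}
After op 8 (git add a.txt): modified={b.txt} staged={d.txt}
After op 9 (git reset d.txt): modified={b.txt, d.txt} staged={none}
After op 10 (modify c.txt): modified={b.txt, c.txt, d.txt} staged={none}
After op 11 (modify a.txt): modified={a.txt, b.txt, c.txt, d.txt} staged={none}
After op 12 (git add d.txt): modified={a.txt, b.txt, c.txt} staged={d.txt}
After op 13 (git commit): modified={a.txt, b.txt, c.txt} staged={none}
After op 14 (git add c.txt): modified={a.txt, b.txt} staged={c.txt}
After op 15 (modify c.txt): modified={a.txt, b.txt, c.txt} staged={c.txt}
After op 16 (modify d.txt): modified={a.txt, b.txt, c.txt, d.txt} staged={c.txt}
After op 17 (git reset b.txt): modified={a.txt, b.txt, c.txt, d.txt} staged={c.txt}
After op 18 (git commit): modified={a.txt, b.txt, c.txt, d.txt} staged={none}
Final staged set: {none} -> count=0

Answer: 0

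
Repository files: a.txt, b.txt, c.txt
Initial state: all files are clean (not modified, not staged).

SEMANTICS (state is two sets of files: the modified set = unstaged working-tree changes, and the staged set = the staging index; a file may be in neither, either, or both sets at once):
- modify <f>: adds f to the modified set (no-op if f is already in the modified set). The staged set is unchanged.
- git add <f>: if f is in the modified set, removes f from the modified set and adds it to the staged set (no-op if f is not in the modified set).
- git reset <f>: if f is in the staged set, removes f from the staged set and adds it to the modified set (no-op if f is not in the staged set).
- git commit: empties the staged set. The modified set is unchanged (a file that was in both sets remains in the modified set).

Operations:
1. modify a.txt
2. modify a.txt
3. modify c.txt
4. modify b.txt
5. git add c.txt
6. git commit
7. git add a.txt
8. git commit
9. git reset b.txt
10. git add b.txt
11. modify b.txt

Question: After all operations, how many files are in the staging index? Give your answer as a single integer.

Answer: 1

Derivation:
After op 1 (modify a.txt): modified={a.txt} staged={none}
After op 2 (modify a.txt): modified={a.txt} staged={none}
After op 3 (modify c.txt): modified={a.txt, c.txt} staged={none}
After op 4 (modify b.txt): modified={a.txt, b.txt, c.txt} staged={none}
After op 5 (git add c.txt): modified={a.txt, b.txt} staged={c.txt}
After op 6 (git commit): modified={a.txt, b.txt} staged={none}
After op 7 (git add a.txt): modified={b.txt} staged={a.txt}
After op 8 (git commit): modified={b.txt} staged={none}
After op 9 (git reset b.txt): modified={b.txt} staged={none}
After op 10 (git add b.txt): modified={none} staged={b.txt}
After op 11 (modify b.txt): modified={b.txt} staged={b.txt}
Final staged set: {b.txt} -> count=1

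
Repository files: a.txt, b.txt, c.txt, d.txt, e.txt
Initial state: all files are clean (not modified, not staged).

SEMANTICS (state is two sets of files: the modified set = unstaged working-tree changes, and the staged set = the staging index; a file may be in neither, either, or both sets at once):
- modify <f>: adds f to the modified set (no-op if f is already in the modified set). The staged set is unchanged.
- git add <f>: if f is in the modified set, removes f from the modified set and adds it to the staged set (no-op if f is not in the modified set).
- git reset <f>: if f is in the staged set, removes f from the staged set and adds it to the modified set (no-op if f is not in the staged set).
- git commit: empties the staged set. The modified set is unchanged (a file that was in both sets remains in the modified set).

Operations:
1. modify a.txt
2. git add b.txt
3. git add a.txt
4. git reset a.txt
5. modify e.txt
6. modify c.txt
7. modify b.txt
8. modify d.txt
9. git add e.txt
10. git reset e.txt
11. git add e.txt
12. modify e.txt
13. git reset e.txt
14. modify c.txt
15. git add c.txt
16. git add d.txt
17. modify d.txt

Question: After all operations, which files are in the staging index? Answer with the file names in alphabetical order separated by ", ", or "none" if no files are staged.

After op 1 (modify a.txt): modified={a.txt} staged={none}
After op 2 (git add b.txt): modified={a.txt} staged={none}
After op 3 (git add a.txt): modified={none} staged={a.txt}
After op 4 (git reset a.txt): modified={a.txt} staged={none}
After op 5 (modify e.txt): modified={a.txt, e.txt} staged={none}
After op 6 (modify c.txt): modified={a.txt, c.txt, e.txt} staged={none}
After op 7 (modify b.txt): modified={a.txt, b.txt, c.txt, e.txt} staged={none}
After op 8 (modify d.txt): modified={a.txt, b.txt, c.txt, d.txt, e.txt} staged={none}
After op 9 (git add e.txt): modified={a.txt, b.txt, c.txt, d.txt} staged={e.txt}
After op 10 (git reset e.txt): modified={a.txt, b.txt, c.txt, d.txt, e.txt} staged={none}
After op 11 (git add e.txt): modified={a.txt, b.txt, c.txt, d.txt} staged={e.txt}
After op 12 (modify e.txt): modified={a.txt, b.txt, c.txt, d.txt, e.txt} staged={e.txt}
After op 13 (git reset e.txt): modified={a.txt, b.txt, c.txt, d.txt, e.txt} staged={none}
After op 14 (modify c.txt): modified={a.txt, b.txt, c.txt, d.txt, e.txt} staged={none}
After op 15 (git add c.txt): modified={a.txt, b.txt, d.txt, e.txt} staged={c.txt}
After op 16 (git add d.txt): modified={a.txt, b.txt, e.txt} staged={c.txt, d.txt}
After op 17 (modify d.txt): modified={a.txt, b.txt, d.txt, e.txt} staged={c.txt, d.txt}

Answer: c.txt, d.txt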